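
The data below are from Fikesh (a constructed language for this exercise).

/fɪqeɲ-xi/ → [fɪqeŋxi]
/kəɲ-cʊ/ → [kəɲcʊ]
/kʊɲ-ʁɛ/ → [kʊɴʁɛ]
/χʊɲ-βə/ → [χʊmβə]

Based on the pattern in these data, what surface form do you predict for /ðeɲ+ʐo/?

[ðeɳʐo]

The data show regressive place assimilation: /ɲ/ → [ŋ] before /x/; /ɲ/ → [ɴ] before /ʁ/; /ɲ/ → [m] before /β/. In each pair only place changes, matching the following consonant, while manner and voice stay constant.
No alternation appears in [kəɲcʊ]: there the adjacent consonants already agree in place (/ɲ/ and /c/ are both palatal), so this form is consistent with the same rule.
/ɲ/ is a voiced palatal nasal. The following trigger /ʐ/ is retroflex, so /ɲ/ must become retroflex as well.
Changing only its place to retroflex gives [ɳ] — the voiced retroflex nasal.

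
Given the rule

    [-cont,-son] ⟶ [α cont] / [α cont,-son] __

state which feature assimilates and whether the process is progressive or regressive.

The shared variable α links the value of [cont] on the target to that of the neighbouring obstruent. [cont] distinguishes stops from fricatives — a manner-of-articulation feature — so this is manner assimilation.
Since the environment is written before the underscore, the trigger precedes the target; the direction is progressive.

progressive manner assimilation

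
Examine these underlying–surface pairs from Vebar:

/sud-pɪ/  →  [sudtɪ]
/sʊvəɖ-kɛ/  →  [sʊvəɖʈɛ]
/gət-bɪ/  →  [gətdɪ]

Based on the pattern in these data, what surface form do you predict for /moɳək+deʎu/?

The data show progressive place assimilation: /p/ → [t] after /d/; /k/ → [ʈ] after /ɖ/; /b/ → [d] after /t/. In each pair only place changes, matching the preceding consonant, while manner and voice stay constant.
The rule targets /d/ (voiced alveolar stop), which sits after the trigger /k/ (velar).
A voiced velar stop is [g], so the surface segment is [g].

[moɳəkgeʎu]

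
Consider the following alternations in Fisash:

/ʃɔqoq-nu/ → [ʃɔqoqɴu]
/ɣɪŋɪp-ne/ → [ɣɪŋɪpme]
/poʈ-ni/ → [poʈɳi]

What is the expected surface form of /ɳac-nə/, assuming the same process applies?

[ɳacɲə]

The data show progressive place assimilation: /n/ → [ɴ] after /q/; /n/ → [m] after /p/; /n/ → [ɳ] after /ʈ/. In each pair only place changes, matching the preceding consonant, while manner and voice stay constant.
/n/ is a voiced alveolar nasal. The preceding trigger /c/ is palatal, so /n/ must become palatal as well.
A voiced palatal nasal is [ɲ], so the surface segment is [ɲ].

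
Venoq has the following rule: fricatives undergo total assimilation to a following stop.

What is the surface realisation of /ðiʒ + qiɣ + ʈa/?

[ðiqqiʈʈa]

/ʒ/ is the segment targeted by the rule; it sits immediately before /q/, so it assimilates completely and surfaces as [q].
At the second juncture, /ɣ/ likewise becomes [ʈ] adjacent to /ʈ/.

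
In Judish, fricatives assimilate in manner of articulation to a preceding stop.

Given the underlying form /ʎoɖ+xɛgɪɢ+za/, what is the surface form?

The rule targets /x/ (voiceless velar fricative), which sits after the trigger /ɖ/ (stop).
The voiceless velar stop is [k], so /x/ → [k].
The same rule applies at the second boundary: /z/ → [d] next to /ɢ/.

[ʎoɖkɛgɪɢda]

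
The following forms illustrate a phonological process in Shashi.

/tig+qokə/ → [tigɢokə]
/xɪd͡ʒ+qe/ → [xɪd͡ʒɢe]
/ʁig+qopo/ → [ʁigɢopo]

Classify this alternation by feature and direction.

Comparing underlying and surface forms, /q/ → [ɢ] is the alternation; the neighbouring /g/ is constant.
/q/ is voiceless while /g/ is voiced; the output [ɢ] is voiced, matching the trigger — so the feature that spreads is voicing.
Place and manner are unchanged, so the assimilation is partial, not total.
Checking the remaining alternation: /q/ → [ɢ] after /d͡ʒ/ (voiceless → voiced, matching voiced) — only voicing changes, and always toward the preceding segment.
Since the segment that changes follows the conditioning segment, the assimilation is progressive.

progressive voicing assimilation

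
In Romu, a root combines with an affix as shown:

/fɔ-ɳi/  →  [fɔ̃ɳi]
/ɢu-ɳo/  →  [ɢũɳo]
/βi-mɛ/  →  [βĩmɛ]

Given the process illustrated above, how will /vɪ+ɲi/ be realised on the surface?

[vɪ̃ɲi]

The data show regressive nasality assimilation (vowel nasalisation): /ɔ/ → [ɔ̃] before /ɳ/; /u/ → [ũ] before /ɳ/; /i/ → [ĩ] before /m/ — a vowel is nasalised by an immediately following nasal consonant.
/ɪ/ sits next to the nasal /ɲ/ and is therefore nasalised to [ɪ̃].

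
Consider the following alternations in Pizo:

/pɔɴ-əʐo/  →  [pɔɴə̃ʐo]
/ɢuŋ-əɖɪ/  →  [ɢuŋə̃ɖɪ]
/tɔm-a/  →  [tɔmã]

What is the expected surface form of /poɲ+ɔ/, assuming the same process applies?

[poɲɔ̃]

The data show progressive nasality assimilation (vowel nasalisation): /ə/ → [ə̃] after /ɴ/; /ə/ → [ə̃] after /ŋ/; /a/ → [ã] after /m/ — a vowel is nasalised by an immediately preceding nasal consonant.
The vowel /ɔ/ is adjacent to the preceding nasal /ɲ/, so it acquires [+nasal] and surfaces as [ɔ̃].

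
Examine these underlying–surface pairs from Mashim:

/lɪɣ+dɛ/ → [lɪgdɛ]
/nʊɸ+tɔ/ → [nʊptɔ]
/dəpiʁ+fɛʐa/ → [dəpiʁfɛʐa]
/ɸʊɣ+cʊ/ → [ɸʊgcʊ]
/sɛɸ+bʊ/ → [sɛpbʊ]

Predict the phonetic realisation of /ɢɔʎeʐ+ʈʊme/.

[ɢɔʎeɖʈʊme]

The data show regressive manner assimilation: /ɣ/ → [g] before /d/; /ɸ/ → [p] before /t/; /ɣ/ → [g] before /c/; /ɸ/ → [p] before /b/. In each pair only manner changes, matching the following consonant, while place and voice stay constant.
Nothing changes in [dəpiʁfɛʐa]: there the adjacent consonants already agree in manner (/ʁ/ and /f/ are both fricatives), so this form is consistent with the same rule.
/ʐ/ is a voiced retroflex fricative. The following trigger /ʈ/ is a stop, so /ʐ/ must become a stop as well.
Changing only its manner to stop gives [ɖ] — the voiced retroflex stop.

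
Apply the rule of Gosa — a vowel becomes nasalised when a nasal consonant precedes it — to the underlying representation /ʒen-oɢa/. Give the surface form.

The vowel /o/ is adjacent to the preceding nasal /n/, so it acquires [+nasal] and surfaces as [õ].

[ʒenõɢa]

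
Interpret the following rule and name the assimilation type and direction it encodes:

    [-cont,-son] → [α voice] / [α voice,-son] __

progressive voicing assimilation

The shared variable α links the value of [voice] on the target to the same value on the neighbouring segment, so voicing is the feature that assimilates.
The conditioning segment sits to the left of the focus bar, meaning the trigger precedes the segment that changes — progressive assimilation.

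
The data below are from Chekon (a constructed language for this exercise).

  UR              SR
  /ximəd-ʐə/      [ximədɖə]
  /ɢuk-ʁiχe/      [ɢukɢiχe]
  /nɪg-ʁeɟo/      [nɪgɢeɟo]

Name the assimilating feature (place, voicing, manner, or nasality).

Comparing underlying and surface forms, /ʐ/ → [ɖ] is the alternation; the neighbouring /d/ is constant.
The change fricative → stop matches the manner of the preceding /d/, identifying this as manner assimilation.
The other alternating forms pattern the same way: /ʁ/ → [ɢ] after /k/ (fricative → stop, matching a stop); /ʁ/ → [ɢ] after /g/ (fricative → stop, matching a stop) — only manner changes, and always toward the preceding segment.

manner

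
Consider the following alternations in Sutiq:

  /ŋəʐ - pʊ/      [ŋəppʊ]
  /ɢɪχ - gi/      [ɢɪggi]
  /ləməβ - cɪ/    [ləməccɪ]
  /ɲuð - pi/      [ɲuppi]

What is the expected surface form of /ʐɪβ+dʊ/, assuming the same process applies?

The data show regressive total assimilation (/ʐ/ → [p] before /p/; /χ/ → [g] before /g/; /β/ → [c] before /c/; /ð/ → [p] before /p/): in every case the target segment becomes identical to its following neighbour, copying more than a single feature.
/β/ is the segment targeted by the rule; it sits immediately before /d/, so it assimilates completely and surfaces as [d].

[ʐɪddʊ]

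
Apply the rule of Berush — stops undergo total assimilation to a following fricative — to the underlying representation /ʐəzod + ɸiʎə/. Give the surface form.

/d/ is the segment targeted by the rule; it sits immediately before /ɸ/, so it assimilates completely and surfaces as [ɸ].

[ʐəzoɸɸiʎə]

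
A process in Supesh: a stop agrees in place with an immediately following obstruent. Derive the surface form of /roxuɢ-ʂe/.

/ɢ/ is a voiced uvular stop. The following trigger /ʂ/ is retroflex, so /ɢ/ must become retroflex as well.
Changing only its place to retroflex gives [ɖ] — the voiced retroflex stop.

[roxuɖʂe]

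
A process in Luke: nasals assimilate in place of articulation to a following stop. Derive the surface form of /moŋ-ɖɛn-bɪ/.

/ŋ/ is a voiced velar nasal. The following trigger /ɖ/ is retroflex, so /ŋ/ must become retroflex as well.
A voiced retroflex nasal is [ɳ], so the surface segment is [ɳ].
At the second juncture, /n/ likewise becomes [m] adjacent to /b/.

[moɳɖɛmbɪ]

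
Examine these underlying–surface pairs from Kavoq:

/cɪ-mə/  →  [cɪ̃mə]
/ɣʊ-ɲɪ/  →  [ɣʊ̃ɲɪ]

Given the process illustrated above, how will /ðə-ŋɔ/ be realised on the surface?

[ðə̃ŋɔ]

The data show regressive nasality assimilation (vowel nasalisation): /ɪ/ → [ɪ̃] before /m/; /ʊ/ → [ʊ̃] before /ɲ/ — a vowel is nasalised by an immediately following nasal consonant.
The vowel /ə/ is adjacent to the following nasal /ŋ/, so it acquires [+nasal] and surfaces as [ə̃].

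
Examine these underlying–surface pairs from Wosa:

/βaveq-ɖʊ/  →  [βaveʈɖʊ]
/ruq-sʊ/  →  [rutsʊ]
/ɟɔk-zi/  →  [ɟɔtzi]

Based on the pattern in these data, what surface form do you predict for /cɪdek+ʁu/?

[cɪdeqʁu]

The data show regressive place assimilation: /q/ → [ʈ] before /ɖ/; /q/ → [t] before /s/; /k/ → [t] before /z/. In each pair only place changes, matching the following consonant, while manner and voice stay constant.
The rule targets /k/ (voiceless velar stop), which sits before the trigger /ʁ/ (uvular).
The voiceless uvular stop is [q], so /k/ → [q].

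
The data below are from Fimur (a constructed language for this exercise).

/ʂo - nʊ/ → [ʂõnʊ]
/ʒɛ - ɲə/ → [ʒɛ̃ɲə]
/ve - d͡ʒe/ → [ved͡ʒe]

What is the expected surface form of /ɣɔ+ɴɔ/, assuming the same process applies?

The data show regressive nasality assimilation (vowel nasalisation): /o/ → [õ] before /n/; /ɛ/ → [ɛ̃] before /ɲ/ — a vowel is nasalised by an immediately following nasal consonant.
No change occurs in [ved͡ʒe] because the vowel at the boundary is adjacent to an oral consonant, not a nasal (/e/ next to /d͡ʒ/).
The vowel /ɔ/ is adjacent to the following nasal /ɴ/, so it acquires [+nasal] and surfaces as [ɔ̃].

[ɣɔ̃ɴɔ]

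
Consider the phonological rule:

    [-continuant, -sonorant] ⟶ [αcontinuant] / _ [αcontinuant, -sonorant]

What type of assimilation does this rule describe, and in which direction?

regressive manner assimilation

The shared variable α links the value of [continuant] on the target to that of the neighbouring obstruent. [continuant] distinguishes stops from fricatives — a manner-of-articulation feature — so this is manner assimilation.
The conditioning segment sits to the right of the focus bar, meaning the trigger follows the segment that changes — regressive assimilation.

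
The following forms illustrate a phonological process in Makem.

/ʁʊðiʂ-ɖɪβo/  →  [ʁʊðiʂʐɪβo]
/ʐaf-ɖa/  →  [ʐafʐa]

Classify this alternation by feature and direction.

Underlying /ɖ/ is realised as [ʐ] next to /ʂ/; /ʂ/ itself does not change.
/ɖ/ is a stop while /ʂ/ is a fricative; the output [ʐ] is a fricative, matching the trigger — so the feature that spreads is manner.
Place and voice are unchanged, so the assimilation is partial, not total.
Checking the remaining alternation: /ɖ/ → [ʐ] after /f/ (stop → fricative, matching a fricative) — only manner changes, and always toward the preceding segment.
Since the segment that changes follows the conditioning segment, the assimilation is progressive.

progressive manner assimilation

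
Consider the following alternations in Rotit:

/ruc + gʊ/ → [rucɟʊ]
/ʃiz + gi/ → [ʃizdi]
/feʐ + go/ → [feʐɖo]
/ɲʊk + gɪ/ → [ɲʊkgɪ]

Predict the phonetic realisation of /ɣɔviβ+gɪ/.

The data show progressive place assimilation: /g/ → [ɟ] after /c/; /g/ → [d] after /z/; /g/ → [ɖ] after /ʐ/. In each pair only place changes, matching the preceding consonant, while manner and voice stay constant.
No alternation appears in [ɲʊkgɪ]: there the adjacent consonants already agree in place (/g/ and /k/ are both velar), so this form is consistent with the same rule.
The rule targets /g/ (voiced velar stop), which sits after the trigger /β/ (bilabial).
The voiced bilabial stop is [b], so /g/ → [b].

[ɣɔviβbɪ]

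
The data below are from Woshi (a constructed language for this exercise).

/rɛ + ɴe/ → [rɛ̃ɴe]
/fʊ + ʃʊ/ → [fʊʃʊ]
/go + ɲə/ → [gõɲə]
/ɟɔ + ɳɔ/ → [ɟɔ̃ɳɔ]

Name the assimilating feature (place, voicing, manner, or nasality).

nasality

The vowel /ɛ/ surfaces as nasalised [ɛ̃] next to the following nasal /ɴ/ — it has acquired the [+nasal] feature of its neighbour.
Likewise in the remaining data: /o/ → [õ] before /ɲ/; /ɔ/ → [ɔ̃] before /ɳ/ — each time a vowel is nasalised next to a following nasal.
No change occurs in [fʊʃʊ] because the vowel at the boundary is adjacent to an oral consonant, not a nasal (/ʊ/ next to /ʃ/).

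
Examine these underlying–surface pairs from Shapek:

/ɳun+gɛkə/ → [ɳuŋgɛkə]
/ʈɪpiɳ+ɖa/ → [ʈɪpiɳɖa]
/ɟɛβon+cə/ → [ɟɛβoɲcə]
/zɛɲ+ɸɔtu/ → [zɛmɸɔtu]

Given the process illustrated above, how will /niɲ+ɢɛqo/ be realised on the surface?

The data show regressive place assimilation: /n/ → [ŋ] before /g/; /n/ → [ɲ] before /c/; /ɲ/ → [m] before /ɸ/. In each pair only place changes, matching the following consonant, while manner and voice stay constant.
No alternation appears in [ʈɪpiɳɖa]: there the adjacent consonants already agree in place (/ɳ/ and /ɖ/ are both retroflex), so this form is consistent with the same rule.
The rule targets /ɲ/ (voiced palatal nasal), which sits before the trigger /ɢ/ (uvular).
A voiced uvular nasal is [ɴ], so the surface segment is [ɴ].

[niɴɢɛqo]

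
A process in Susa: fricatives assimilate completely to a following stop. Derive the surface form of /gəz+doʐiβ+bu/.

/z/ is the segment targeted by the rule; it sits immediately before /d/, so it assimilates completely and surfaces as [d].
At the second juncture, /β/ likewise becomes [b] adjacent to /b/.

[gəddoʐibbu]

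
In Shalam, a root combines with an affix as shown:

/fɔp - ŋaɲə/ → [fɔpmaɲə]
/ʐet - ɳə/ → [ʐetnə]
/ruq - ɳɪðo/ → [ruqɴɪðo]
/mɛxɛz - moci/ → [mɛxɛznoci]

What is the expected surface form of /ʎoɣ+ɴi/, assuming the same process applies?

The data show progressive place assimilation: /ŋ/ → [m] after /p/; /ɳ/ → [n] after /t/; /ɳ/ → [ɴ] after /q/; /m/ → [n] after /z/. In each pair only place changes, matching the preceding consonant, while manner and voice stay constant.
The rule targets /ɴ/ (voiced uvular nasal), which sits after the trigger /ɣ/ (velar).
The voiced velar nasal is [ŋ], so /ɴ/ → [ŋ].

[ʎoɣŋi]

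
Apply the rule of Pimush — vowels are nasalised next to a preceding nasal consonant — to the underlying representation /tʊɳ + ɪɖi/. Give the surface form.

[tʊɳɪ̃ɖi]

/ɪ/ sits next to the nasal /ɳ/ and is therefore nasalised to [ɪ̃].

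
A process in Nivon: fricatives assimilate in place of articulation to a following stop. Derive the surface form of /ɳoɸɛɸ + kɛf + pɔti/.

/ɸ/ is a voiceless bilabial fricative. The following trigger /k/ is velar, so /ɸ/ must become velar as well.
The voiceless velar fricative is [x], so /ɸ/ → [x].
The same rule applies at the second boundary: /f/ → [ɸ] next to /p/.

[ɳoɸɛxkɛɸpɔti]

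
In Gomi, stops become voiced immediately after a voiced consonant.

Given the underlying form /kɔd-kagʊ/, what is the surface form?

The rule targets /k/ (voiceless velar stop), which sits after the trigger /d/ (voiced).
Changing only its voicing to voiced gives [g] — the voiced velar stop.

[kɔdgagʊ]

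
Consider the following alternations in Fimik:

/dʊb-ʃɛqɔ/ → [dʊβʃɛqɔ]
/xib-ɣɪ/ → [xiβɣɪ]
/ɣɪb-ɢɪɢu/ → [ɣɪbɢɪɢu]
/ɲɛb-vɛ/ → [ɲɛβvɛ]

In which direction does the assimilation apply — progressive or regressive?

The segment that alternates is /b/, which surfaces as [β] when adjacent to /ʃ/.
The change stop → fricative matches the manner of the following /ʃ/, identifying this as manner assimilation.
Checking the remaining alternations: /b/ → [β] before /ɣ/ (stop → fricative, matching a fricative); /b/ → [β] before /v/ (stop → fricative, matching a fricative) — only manner changes, and always toward the following segment.
Nothing changes in [ɣɪbɢɪɢu]: there the adjacent consonants already agree in manner (/b/ and /ɢ/ are both stops), so this form is consistent with the same rule.
Since the segment that changes precedes the conditioning segment, the assimilation is regressive.

regressive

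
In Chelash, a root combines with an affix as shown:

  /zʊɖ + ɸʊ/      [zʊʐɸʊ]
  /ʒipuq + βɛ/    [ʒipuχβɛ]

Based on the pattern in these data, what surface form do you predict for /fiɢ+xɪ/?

The data show regressive manner assimilation: /ɖ/ → [ʐ] before /ɸ/; /q/ → [χ] before /β/. In each pair only manner changes, matching the following consonant, while place and voice stay constant.
/ɢ/ is a voiced uvular stop. The following trigger /x/ is a fricative, so /ɢ/ must become a fricative as well.
A voiced uvular fricative is [ʁ], so the surface segment is [ʁ].

[fiʁxɪ]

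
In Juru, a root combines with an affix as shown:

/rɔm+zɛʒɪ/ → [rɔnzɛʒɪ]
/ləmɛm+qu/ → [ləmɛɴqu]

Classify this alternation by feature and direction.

regressive place assimilation

Underlying /m/ is realised as [n] next to /z/; /z/ itself does not change.
The change bilabial → alveolar matches the place of the following /z/, identifying this as place assimilation.
Manner and voice are unchanged, so the assimilation is partial, not total.
Checking the remaining alternation: /m/ → [ɴ] before /q/ (bilabial → uvular, matching uvular) — only place changes, and always toward the following segment.
The trigger is the following segment, so the direction is regressive (anticipatory).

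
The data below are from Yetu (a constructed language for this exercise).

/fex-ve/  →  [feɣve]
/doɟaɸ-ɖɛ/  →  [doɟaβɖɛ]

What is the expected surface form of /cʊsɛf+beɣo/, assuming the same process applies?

The data show regressive voicing assimilation: /x/ → [ɣ] before /v/; /ɸ/ → [β] before /ɖ/. In each pair only voicing changes, matching the following consonant, while place and manner stay constant.
/f/ is a voiceless labiodental fricative. The following trigger /b/ is voiced, so /f/ must become voiced as well.
Changing only its voicing to voiced gives [v] — the voiced labiodental fricative.

[cʊsɛvbeɣo]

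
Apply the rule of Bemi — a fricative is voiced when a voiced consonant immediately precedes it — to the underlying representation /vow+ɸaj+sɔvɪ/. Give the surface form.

[vowβajzɔvɪ]

/ɸ/ is a voiceless bilabial fricative. The preceding trigger /w/ is voiced, so /ɸ/ must become voiced as well.
A voiced bilabial fricative is [β], so the surface segment is [β].
The same rule applies at the second boundary: /s/ → [z] next to /j/.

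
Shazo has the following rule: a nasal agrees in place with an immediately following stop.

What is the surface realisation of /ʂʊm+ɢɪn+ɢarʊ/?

/m/ is a voiced bilabial nasal. The following trigger /ɢ/ is uvular, so /m/ must become uvular as well.
Changing only its place to uvular gives [ɴ] — the voiced uvular nasal.
The same rule applies at the second boundary: /n/ → [ɴ] next to /ɢ/.

[ʂʊɴɢɪɴɢarʊ]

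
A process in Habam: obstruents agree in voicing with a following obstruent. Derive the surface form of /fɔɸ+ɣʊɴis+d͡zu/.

[fɔβɣʊɴizd͡zu]

The rule targets /ɸ/ (voiceless bilabial fricative), which sits before the trigger /ɣ/ (voiced).
Changing only its voicing to voiced gives [β] — the voiced bilabial fricative.
At the second juncture, /s/ likewise becomes [z] adjacent to /d͡z/.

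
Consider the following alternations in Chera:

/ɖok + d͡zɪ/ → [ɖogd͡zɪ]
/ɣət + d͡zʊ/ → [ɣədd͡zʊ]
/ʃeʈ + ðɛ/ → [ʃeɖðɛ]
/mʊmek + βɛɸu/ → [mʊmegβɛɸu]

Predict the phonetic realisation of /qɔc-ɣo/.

The data show regressive voicing assimilation: /k/ → [g] before /d͡z/; /t/ → [d] before /d͡z/; /ʈ/ → [ɖ] before /ð/; /k/ → [g] before /β/. In each pair only voicing changes, matching the following consonant, while place and manner stay constant.
/c/ is a voiceless palatal stop. The following trigger /ɣ/ is voiced, so /c/ must become voiced as well.
Changing only its voicing to voiced gives [ɟ] — the voiced palatal stop.

[qɔɟɣo]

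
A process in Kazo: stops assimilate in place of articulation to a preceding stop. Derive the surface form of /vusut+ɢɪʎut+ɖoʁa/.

[vusutdɪʎutdoʁa]

/ɢ/ is a voiced uvular stop. The preceding trigger /t/ is alveolar, so /ɢ/ must become alveolar as well.
Changing only its place to alveolar gives [d] — the voiced alveolar stop.
The same rule applies at the second boundary: /ɖ/ → [d] next to /t/.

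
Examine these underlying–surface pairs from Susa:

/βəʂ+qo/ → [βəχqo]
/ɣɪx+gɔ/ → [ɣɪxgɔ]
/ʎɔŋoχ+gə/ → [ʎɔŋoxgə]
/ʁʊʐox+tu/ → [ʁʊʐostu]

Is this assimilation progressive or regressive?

regressive

Comparing underlying and surface forms, /ʂ/ → [χ] is the alternation; the neighbouring /q/ is constant.
/ʂ/ is retroflex while /q/ is uvular; the output [χ] is uvular, matching the trigger — so the feature that spreads is place.
The other alternating forms pattern the same way: /χ/ → [x] before /g/ (uvular → velar, matching velar); /x/ → [s] before /t/ (velar → alveolar, matching alveolar) — only place changes, and always toward the following segment.
No alternation appears in [ɣɪxgɔ]: there the adjacent consonants already agree in place (/x/ and /g/ are both velar), so this form is consistent with the same rule.
The trigger is the following segment, so the direction is regressive (anticipatory).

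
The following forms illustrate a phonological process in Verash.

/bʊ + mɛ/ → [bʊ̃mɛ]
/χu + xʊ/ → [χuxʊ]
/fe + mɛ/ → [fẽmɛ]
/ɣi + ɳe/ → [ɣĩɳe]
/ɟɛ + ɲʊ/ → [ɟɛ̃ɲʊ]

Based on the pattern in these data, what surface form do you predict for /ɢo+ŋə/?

[ɢõŋə]

The data show regressive nasality assimilation (vowel nasalisation): /ʊ/ → [ʊ̃] before /m/; /e/ → [ẽ] before /m/; /i/ → [ĩ] before /ɳ/; /ɛ/ → [ɛ̃] before /ɲ/ — a vowel is nasalised by an immediately following nasal consonant.
No change occurs in [χuxʊ] because the vowel at the boundary is adjacent to an oral consonant, not a nasal (/u/ next to /x/).
The vowel /o/ is adjacent to the following nasal /ŋ/, so it acquires [+nasal] and surfaces as [õ].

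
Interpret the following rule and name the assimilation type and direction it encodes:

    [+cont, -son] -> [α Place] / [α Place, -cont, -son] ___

The rule copies the place features (abbreviated [Place]) from the environment onto the target, so the assimilating feature is place.
The conditioning segment sits to the left of the focus bar, meaning the trigger precedes the segment that changes — progressive assimilation.

progressive place assimilation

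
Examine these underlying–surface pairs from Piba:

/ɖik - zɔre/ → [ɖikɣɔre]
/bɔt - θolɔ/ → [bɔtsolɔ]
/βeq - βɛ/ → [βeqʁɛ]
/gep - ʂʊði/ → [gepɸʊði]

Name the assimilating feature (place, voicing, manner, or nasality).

place

Underlying /z/ is realised as [ɣ] next to /k/; /k/ itself does not change.
The change alveolar → velar matches the place of the preceding /k/, identifying this as place assimilation.
Checking the remaining alternations: /θ/ → [s] after /t/ (dental → alveolar, matching alveolar); /β/ → [ʁ] after /q/ (bilabial → uvular, matching uvular); /ʂ/ → [ɸ] after /p/ (retroflex → bilabial, matching bilabial) — only place changes, and always toward the preceding segment.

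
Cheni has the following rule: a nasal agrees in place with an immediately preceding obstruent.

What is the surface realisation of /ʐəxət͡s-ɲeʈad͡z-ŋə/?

/ɲ/ is a voiced palatal nasal. The preceding trigger /t͡s/ is alveolar, so /ɲ/ must become alveolar as well.
The voiced alveolar nasal is [n], so /ɲ/ → [n].
At the second juncture, /ŋ/ likewise becomes [n] adjacent to /d͡z/.

[ʐəxət͡sneʈad͡znə]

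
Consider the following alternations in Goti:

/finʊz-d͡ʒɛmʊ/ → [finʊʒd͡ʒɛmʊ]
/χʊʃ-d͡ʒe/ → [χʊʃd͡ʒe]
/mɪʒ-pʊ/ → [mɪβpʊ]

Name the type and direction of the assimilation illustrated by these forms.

regressive place assimilation

The segment that alternates is /z/, which surfaces as [ʒ] when adjacent to /d͡ʒ/.
The change alveolar → postalveolar matches the place of the following /d͡ʒ/, identifying this as place assimilation.
Manner and voice are unchanged, so the assimilation is partial, not total.
The same holds elsewhere in the data: /ʒ/ → [β] before /p/ (postalveolar → bilabial, matching bilabial) — only place changes, and always toward the following segment.
No alternation appears in [χʊʃd͡ʒe]: there the adjacent consonants already agree in place (/ʃ/ and /d͡ʒ/ are both postalveolar), so this form is consistent with the same rule.
The trigger is the following segment, so the direction is regressive (anticipatory).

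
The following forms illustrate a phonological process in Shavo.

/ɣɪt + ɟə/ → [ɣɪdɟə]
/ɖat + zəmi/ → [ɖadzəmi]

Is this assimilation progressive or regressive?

Comparing underlying and surface forms, /t/ → [d] is the alternation; the neighbouring /ɟ/ is constant.
/t/ is voiceless while /ɟ/ is voiced; the output [d] is voiced, matching the trigger — so the feature that spreads is voicing.
The same holds elsewhere in the data: /t/ → [d] before /z/ (voiceless → voiced, matching voiced) — only voicing changes, and always toward the following segment.
Since the segment that changes precedes the conditioning segment, the assimilation is regressive.

regressive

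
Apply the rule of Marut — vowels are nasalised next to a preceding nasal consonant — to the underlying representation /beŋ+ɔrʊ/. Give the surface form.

[beŋɔ̃rʊ]

/ɔ/ sits next to the nasal /ŋ/ and is therefore nasalised to [ɔ̃].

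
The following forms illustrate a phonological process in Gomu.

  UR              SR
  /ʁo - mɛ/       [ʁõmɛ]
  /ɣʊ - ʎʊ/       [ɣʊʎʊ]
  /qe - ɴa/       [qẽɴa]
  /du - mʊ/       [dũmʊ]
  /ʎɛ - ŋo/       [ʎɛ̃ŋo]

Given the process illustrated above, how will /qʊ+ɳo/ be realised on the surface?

[qʊ̃ɳo]

The data show regressive nasality assimilation (vowel nasalisation): /o/ → [õ] before /m/; /e/ → [ẽ] before /ɴ/; /u/ → [ũ] before /m/; /ɛ/ → [ɛ̃] before /ŋ/ — a vowel is nasalised by an immediately following nasal consonant.
No change occurs in [ɣʊʎʊ] because the vowel at the boundary is adjacent to an oral consonant, not a nasal (/ʊ/ next to /ʎ/).
/ʊ/ sits next to the nasal /ɳ/ and is therefore nasalised to [ʊ̃].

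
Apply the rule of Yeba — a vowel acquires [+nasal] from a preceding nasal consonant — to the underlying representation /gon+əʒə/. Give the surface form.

The vowel /ə/ is adjacent to the preceding nasal /n/, so it acquires [+nasal] and surfaces as [ə̃].

[gonə̃ʒə]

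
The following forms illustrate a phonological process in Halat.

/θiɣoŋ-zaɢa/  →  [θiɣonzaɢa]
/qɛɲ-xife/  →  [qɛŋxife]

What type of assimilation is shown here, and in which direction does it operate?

regressive place assimilation

Comparing underlying and surface forms, /ŋ/ → [n] is the alternation; the neighbouring /z/ is constant.
The change velar → alveolar matches the place of the following /z/, identifying this as place assimilation.
Manner and voice are unchanged, so the assimilation is partial, not total.
Checking the remaining alternation: /ɲ/ → [ŋ] before /x/ (palatal → velar, matching velar) — only place changes, and always toward the following segment.
Since the segment that changes precedes the conditioning segment, the assimilation is regressive.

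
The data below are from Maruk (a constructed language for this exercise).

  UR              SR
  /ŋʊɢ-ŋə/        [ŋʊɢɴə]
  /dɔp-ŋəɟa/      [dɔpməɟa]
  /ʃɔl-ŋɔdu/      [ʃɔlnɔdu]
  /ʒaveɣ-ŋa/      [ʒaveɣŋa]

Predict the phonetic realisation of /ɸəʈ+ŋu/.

The data show progressive place assimilation: /ŋ/ → [ɴ] after /ɢ/; /ŋ/ → [m] after /p/; /ŋ/ → [n] after /l/. In each pair only place changes, matching the preceding consonant, while manner and voice stay constant.
No alternation appears in [ʒaveɣŋa]: there the adjacent consonants already agree in place (/ŋ/ and /ɣ/ are both velar), so this form is consistent with the same rule.
/ŋ/ is a voiced velar nasal. The preceding trigger /ʈ/ is retroflex, so /ŋ/ must become retroflex as well.
The voiced retroflex nasal is [ɳ], so /ŋ/ → [ɳ].

[ɸəʈɳu]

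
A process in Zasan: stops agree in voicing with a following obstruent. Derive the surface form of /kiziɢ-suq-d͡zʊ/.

[kiziqsuɢd͡zʊ]

/ɢ/ is a voiced uvular stop. The following trigger /s/ is voiceless, so /ɢ/ must become voiceless as well.
Changing only its voicing to voiceless gives [q] — the voiceless uvular stop.
At the second juncture, /q/ likewise becomes [ɢ] adjacent to /d͡z/.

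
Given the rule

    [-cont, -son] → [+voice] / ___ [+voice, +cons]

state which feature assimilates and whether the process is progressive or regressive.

regressive voicing assimilation

The structural change is [+voice], and the conditioning segment [+voice, +cons] (a voiced consonant) is itself voiced, so the target comes to share the voicing of its neighbour — voicing assimilation.
The conditioning segment sits to the right of the focus bar, meaning the trigger follows the segment that changes — regressive assimilation.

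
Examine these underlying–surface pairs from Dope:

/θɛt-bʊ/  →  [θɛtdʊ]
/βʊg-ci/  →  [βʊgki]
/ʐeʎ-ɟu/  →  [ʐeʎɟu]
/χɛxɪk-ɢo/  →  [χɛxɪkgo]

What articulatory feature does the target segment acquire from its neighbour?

Underlying /b/ is realised as [d] next to /t/; /t/ itself does not change.
The change bilabial → alveolar matches the place of the preceding /t/, identifying this as place assimilation.
The same holds elsewhere in the data: /c/ → [k] after /g/ (palatal → velar, matching velar); /ɢ/ → [g] after /k/ (uvular → velar, matching velar) — only place changes, and always toward the preceding segment.
No alternation appears in [ʐeʎɟu]: there the adjacent consonants already agree in place (/ɟ/ and /ʎ/ are both palatal), so this form is consistent with the same rule.

place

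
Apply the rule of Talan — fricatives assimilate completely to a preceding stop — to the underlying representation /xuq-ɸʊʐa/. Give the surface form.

[xuqqʊʐa]

/ɸ/ is the segment targeted by the rule; it sits immediately after /q/, so it assimilates completely and surfaces as [q].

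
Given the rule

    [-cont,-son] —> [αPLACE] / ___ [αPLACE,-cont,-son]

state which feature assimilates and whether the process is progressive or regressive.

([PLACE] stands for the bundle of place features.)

The rule copies the place features (abbreviated [PLACE]) from the environment onto the target, so the assimilating feature is place.
Since the environment is written after the underscore, the trigger follows the target; the direction is regressive.

regressive place assimilation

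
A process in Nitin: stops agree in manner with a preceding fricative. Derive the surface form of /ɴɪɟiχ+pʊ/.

[ɴɪɟiχɸʊ]

/p/ is a voiceless bilabial stop. The preceding trigger /χ/ is a fricative, so /p/ must become a fricative as well.
A voiceless bilabial fricative is [ɸ], so the surface segment is [ɸ].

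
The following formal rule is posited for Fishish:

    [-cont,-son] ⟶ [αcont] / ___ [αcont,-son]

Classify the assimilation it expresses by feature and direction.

The rule copies [cont] (continuancy) from the environment onto the target stops; since [±cont] encodes the stop/fricative manner contrast, the assimilating dimension is manner.
The conditioning segment sits to the right of the focus bar, meaning the trigger follows the segment that changes — regressive assimilation.

regressive manner assimilation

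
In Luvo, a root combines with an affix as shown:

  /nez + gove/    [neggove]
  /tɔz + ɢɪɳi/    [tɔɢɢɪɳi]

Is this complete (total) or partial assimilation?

total assimilation

Underlying /z/ is realised as [g] next to /g/; /g/ itself does not change.
The output [g] is identical to the trigger /g/ — every feature (place, manner, voicing) has been copied — so this is total assimilation.
The other form behaves the same way: /z/ → [ɢ] before /ɢ/ — in each case the output is a copy of the following consonant.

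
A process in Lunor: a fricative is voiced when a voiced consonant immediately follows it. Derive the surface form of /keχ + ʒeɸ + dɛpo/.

The rule targets /χ/ (voiceless uvular fricative), which sits before the trigger /ʒ/ (voiced).
A voiced uvular fricative is [ʁ], so the surface segment is [ʁ].
At the second juncture, /ɸ/ likewise becomes [β] adjacent to /d/.

[keʁʒeβdɛpo]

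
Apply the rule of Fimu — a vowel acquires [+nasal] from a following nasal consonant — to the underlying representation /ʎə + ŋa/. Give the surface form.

The vowel /ə/ is adjacent to the following nasal /ŋ/, so it acquires [+nasal] and surfaces as [ə̃].

[ʎə̃ŋa]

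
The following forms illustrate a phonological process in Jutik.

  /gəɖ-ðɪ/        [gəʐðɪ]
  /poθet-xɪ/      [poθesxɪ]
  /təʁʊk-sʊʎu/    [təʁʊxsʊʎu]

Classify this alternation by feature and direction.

regressive manner assimilation

The segment that alternates is /ɖ/, which surfaces as [ʐ] when adjacent to /ð/.
/ɖ/ is a stop while /ð/ is a fricative; the output [ʐ] is a fricative, matching the trigger — so the feature that spreads is manner.
Place and voice are unchanged, so the assimilation is partial, not total.
The same holds elsewhere in the data: /t/ → [s] before /x/ (stop → fricative, matching a fricative); /k/ → [x] before /s/ (stop → fricative, matching a fricative) — only manner changes, and always toward the following segment.
The trigger is the following segment, so the direction is regressive (anticipatory).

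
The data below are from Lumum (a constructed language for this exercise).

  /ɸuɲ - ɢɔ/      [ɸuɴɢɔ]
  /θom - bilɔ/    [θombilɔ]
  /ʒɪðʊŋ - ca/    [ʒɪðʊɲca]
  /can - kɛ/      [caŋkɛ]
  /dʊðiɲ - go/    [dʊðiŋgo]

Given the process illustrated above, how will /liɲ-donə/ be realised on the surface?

[lindonə]

The data show regressive place assimilation: /ɲ/ → [ɴ] before /ɢ/; /ŋ/ → [ɲ] before /c/; /n/ → [ŋ] before /k/; /ɲ/ → [ŋ] before /g/. In each pair only place changes, matching the following consonant, while manner and voice stay constant.
Nothing changes in [θombilɔ]: there the adjacent consonants already agree in place (/m/ and /b/ are both bilabial), so this form is consistent with the same rule.
The rule targets /ɲ/ (voiced palatal nasal), which sits before the trigger /d/ (alveolar).
Changing only its place to alveolar gives [n] — the voiced alveolar nasal.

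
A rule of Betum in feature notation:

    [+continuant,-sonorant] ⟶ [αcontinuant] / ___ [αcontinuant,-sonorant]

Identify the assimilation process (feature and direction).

The rule copies [continuant] (continuancy) from the environment onto the target fricatives; since [±continuant] encodes the stop/fricative manner contrast, the assimilating dimension is manner.
The conditioning segment sits to the right of the focus bar, meaning the trigger follows the segment that changes — regressive assimilation.

regressive manner assimilation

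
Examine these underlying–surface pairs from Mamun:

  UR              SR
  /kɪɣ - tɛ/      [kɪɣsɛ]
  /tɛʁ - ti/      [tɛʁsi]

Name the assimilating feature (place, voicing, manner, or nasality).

Comparing underlying and surface forms, /t/ → [s] is the alternation; the neighbouring /ɣ/ is constant.
The change stop → fricative matches the manner of the preceding /ɣ/, identifying this as manner assimilation.
The same holds elsewhere in the data: /t/ → [s] after /ʁ/ (stop → fricative, matching a fricative) — only manner changes, and always toward the preceding segment.

manner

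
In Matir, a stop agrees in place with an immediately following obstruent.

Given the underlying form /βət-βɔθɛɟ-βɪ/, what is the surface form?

[βəpβɔθɛbβɪ]

The rule targets /t/ (voiceless alveolar stop), which sits before the trigger /β/ (bilabial).
Changing only its place to bilabial gives [p] — the voiceless bilabial stop.
The same rule applies at the second boundary: /ɟ/ → [b] next to /β/.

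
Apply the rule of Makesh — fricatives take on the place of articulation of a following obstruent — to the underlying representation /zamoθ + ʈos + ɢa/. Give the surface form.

The rule targets /θ/ (voiceless dental fricative), which sits before the trigger /ʈ/ (retroflex).
Changing only its place to retroflex gives [ʂ] — the voiceless retroflex fricative.
The same rule applies at the second boundary: /s/ → [χ] next to /ɢ/.

[zamoʂʈoχɢa]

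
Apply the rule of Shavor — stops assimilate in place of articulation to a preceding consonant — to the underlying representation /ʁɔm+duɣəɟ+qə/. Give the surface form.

/d/ is a voiced alveolar stop. The preceding trigger /m/ is bilabial, so /d/ must become bilabial as well.
A voiced bilabial stop is [b], so the surface segment is [b].
The same rule applies at the second boundary: /q/ → [c] next to /ɟ/.

[ʁɔmbuɣəɟcə]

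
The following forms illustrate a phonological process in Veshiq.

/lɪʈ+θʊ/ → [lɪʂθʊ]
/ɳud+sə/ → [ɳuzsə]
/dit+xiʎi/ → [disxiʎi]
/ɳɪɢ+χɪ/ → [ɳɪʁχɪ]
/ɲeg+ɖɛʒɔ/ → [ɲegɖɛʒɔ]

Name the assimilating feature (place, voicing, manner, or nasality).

manner

Comparing underlying and surface forms, /ʈ/ → [ʂ] is the alternation; the neighbouring /θ/ is constant.
The change stop → fricative matches the manner of the following /θ/, identifying this as manner assimilation.
The same holds elsewhere in the data: /d/ → [z] before /s/ (stop → fricative, matching a fricative); /t/ → [s] before /x/ (stop → fricative, matching a fricative); /ɢ/ → [ʁ] before /χ/ (stop → fricative, matching a fricative) — only manner changes, and always toward the following segment.
Nothing changes in [ɲegɖɛʒɔ]: there the adjacent consonants already agree in manner (/g/ and /ɖ/ are both stops), so this form is consistent with the same rule.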